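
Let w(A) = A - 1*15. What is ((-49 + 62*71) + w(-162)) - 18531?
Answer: -14355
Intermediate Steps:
w(A) = -15 + A (w(A) = A - 15 = -15 + A)
((-49 + 62*71) + w(-162)) - 18531 = ((-49 + 62*71) + (-15 - 162)) - 18531 = ((-49 + 4402) - 177) - 18531 = (4353 - 177) - 18531 = 4176 - 18531 = -14355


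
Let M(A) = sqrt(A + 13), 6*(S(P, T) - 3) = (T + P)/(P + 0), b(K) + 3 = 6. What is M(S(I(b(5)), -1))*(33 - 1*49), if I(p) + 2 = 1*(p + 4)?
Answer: -176*sqrt(30)/15 ≈ -64.266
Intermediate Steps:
b(K) = 3 (b(K) = -3 + 6 = 3)
I(p) = 2 + p (I(p) = -2 + 1*(p + 4) = -2 + 1*(4 + p) = -2 + (4 + p) = 2 + p)
S(P, T) = 3 + (P + T)/(6*P) (S(P, T) = 3 + ((T + P)/(P + 0))/6 = 3 + ((P + T)/P)/6 = 3 + (P + T)/(6*P))
M(A) = sqrt(13 + A)
M(S(I(b(5)), -1))*(33 - 1*49) = sqrt(13 + (-1 + 19*(2 + 3))/(6*(2 + 3)))*(33 - 1*49) = sqrt(13 + (1/6)*(-1 + 19*5)/5)*(33 - 49) = sqrt(13 + (1/6)*(1/5)*(-1 + 95))*(-16) = sqrt(13 + (1/6)*(1/5)*94)*(-16) = sqrt(13 + 47/15)*(-16) = sqrt(242/15)*(-16) = (11*sqrt(30)/15)*(-16) = -176*sqrt(30)/15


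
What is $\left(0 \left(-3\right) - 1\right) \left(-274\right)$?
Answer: $274$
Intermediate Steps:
$\left(0 \left(-3\right) - 1\right) \left(-274\right) = \left(0 - 1\right) \left(-274\right) = \left(-1\right) \left(-274\right) = 274$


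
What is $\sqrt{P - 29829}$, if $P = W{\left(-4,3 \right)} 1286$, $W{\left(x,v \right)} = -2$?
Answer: $i \sqrt{32401} \approx 180.0 i$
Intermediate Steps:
$P = -2572$ ($P = \left(-2\right) 1286 = -2572$)
$\sqrt{P - 29829} = \sqrt{-2572 - 29829} = \sqrt{-32401} = i \sqrt{32401}$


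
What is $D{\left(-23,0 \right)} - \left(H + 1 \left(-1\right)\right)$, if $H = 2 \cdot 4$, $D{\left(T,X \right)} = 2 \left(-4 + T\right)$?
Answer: $-61$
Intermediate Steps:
$D{\left(T,X \right)} = -8 + 2 T$
$H = 8$
$D{\left(-23,0 \right)} - \left(H + 1 \left(-1\right)\right) = \left(-8 + 2 \left(-23\right)\right) - \left(8 + 1 \left(-1\right)\right) = \left(-8 - 46\right) - \left(8 - 1\right) = -54 - 7 = -61$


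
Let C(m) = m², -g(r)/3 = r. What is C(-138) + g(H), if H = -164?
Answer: 19536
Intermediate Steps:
g(r) = -3*r
C(-138) + g(H) = (-138)² - 3*(-164) = 19044 + 492 = 19536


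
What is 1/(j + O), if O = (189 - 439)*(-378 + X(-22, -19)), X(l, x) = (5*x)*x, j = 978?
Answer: -1/355772 ≈ -2.8108e-6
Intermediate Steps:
X(l, x) = 5*x**2
O = -356750 (O = (189 - 439)*(-378 + 5*(-19)**2) = -250*(-378 + 5*361) = -250*(-378 + 1805) = -250*1427 = -356750)
1/(j + O) = 1/(978 - 356750) = 1/(-355772) = -1/355772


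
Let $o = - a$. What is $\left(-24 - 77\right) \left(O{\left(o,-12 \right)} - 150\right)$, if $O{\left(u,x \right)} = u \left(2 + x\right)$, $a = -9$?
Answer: $24240$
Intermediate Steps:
$o = 9$ ($o = \left(-1\right) \left(-9\right) = 9$)
$\left(-24 - 77\right) \left(O{\left(o,-12 \right)} - 150\right) = \left(-24 - 77\right) \left(9 \left(2 - 12\right) - 150\right) = - 101 \left(9 \left(-10\right) - 150\right) = - 101 \left(-90 - 150\right) = \left(-101\right) \left(-240\right) = 24240$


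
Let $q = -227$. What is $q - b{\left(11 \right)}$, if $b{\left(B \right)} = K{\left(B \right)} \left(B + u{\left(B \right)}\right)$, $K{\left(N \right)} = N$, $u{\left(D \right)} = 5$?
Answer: $-403$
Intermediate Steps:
$b{\left(B \right)} = B \left(5 + B\right)$ ($b{\left(B \right)} = B \left(B + 5\right) = B \left(5 + B\right)$)
$q - b{\left(11 \right)} = -227 - 11 \left(5 + 11\right) = -227 - 11 \cdot 16 = -227 - 176 = -403$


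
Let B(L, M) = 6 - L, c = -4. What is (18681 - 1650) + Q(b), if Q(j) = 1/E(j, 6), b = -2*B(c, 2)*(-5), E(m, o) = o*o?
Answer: 613117/36 ≈ 17031.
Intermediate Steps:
E(m, o) = o**2
b = 100 (b = -2*(6 - 1*(-4))*(-5) = -2*(6 + 4)*(-5) = -2*10*(-5) = -20*(-5) = 100)
Q(j) = 1/36 (Q(j) = 1/(6**2) = 1/36)
(18681 - 1650) + Q(b) = (18681 - 1650) + 1/36 = 17031 + 1/36 = 613117/36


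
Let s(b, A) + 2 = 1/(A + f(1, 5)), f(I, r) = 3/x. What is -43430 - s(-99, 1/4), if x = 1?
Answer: -564568/13 ≈ -43428.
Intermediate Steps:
f(I, r) = 3 (f(I, r) = 3/1 = 3*1 = 3)
s(b, A) = -2 + 1/(3 + A) (s(b, A) = -2 + 1/(A + 3) = -2 + 1/(3 + A))
-43430 - s(-99, 1/4) = -43430 - (-5 - 2/4)/(3 + 1/4) = -43430 - (-5 - 2*¼)/(3 + ¼) = -43430 - (-5 - ½)/13/4 = -43430 - 4*(-11)/(13*2) = -43430 - 1*(-22/13) = -43430 + 22/13 = -564568/13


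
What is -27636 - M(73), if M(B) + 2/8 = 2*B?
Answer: -111127/4 ≈ -27782.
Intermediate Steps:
M(B) = -1/4 + 2*B
-27636 - M(73) = -27636 - (-1/4 + 2*73) = -27636 - (-1/4 + 146) = -27636 - 1*583/4 = -27636 - 583/4 = -111127/4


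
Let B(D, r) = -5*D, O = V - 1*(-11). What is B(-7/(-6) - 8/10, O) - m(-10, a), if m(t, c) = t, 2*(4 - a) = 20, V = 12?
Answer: 49/6 ≈ 8.1667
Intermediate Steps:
a = -6 (a = 4 - 1/2*20 = 4 - 10 = -6)
O = 23 (O = 12 - 1*(-11) = 12 + 11 = 23)
B(-7/(-6) - 8/10, O) - m(-10, a) = -5*(-7/(-6) - 8/10) - 1*(-10) = -5*(-7*(-1/6) - 8*1/10) + 10 = -5*(7/6 - 4/5) + 10 = -5*11/30 + 10 = -11/6 + 10 = 49/6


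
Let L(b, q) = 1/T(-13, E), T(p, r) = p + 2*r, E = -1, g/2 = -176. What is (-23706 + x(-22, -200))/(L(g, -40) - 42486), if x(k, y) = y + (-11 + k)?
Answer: 359085/637291 ≈ 0.56346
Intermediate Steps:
g = -352 (g = 2*(-176) = -352)
L(b, q) = -1/15 (L(b, q) = 1/(-13 + 2*(-1)) = 1/(-13 - 2) = 1/(-15) = -1/15)
x(k, y) = -11 + k + y
(-23706 + x(-22, -200))/(L(g, -40) - 42486) = (-23706 + (-11 - 22 - 200))/(-1/15 - 42486) = (-23706 - 233)/(-637291/15) = -23939*(-15/637291) = 359085/637291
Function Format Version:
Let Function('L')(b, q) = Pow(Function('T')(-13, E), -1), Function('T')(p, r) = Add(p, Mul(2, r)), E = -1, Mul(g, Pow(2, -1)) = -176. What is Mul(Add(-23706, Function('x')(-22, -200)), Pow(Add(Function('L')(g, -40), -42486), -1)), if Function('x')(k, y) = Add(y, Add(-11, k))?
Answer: Rational(359085, 637291) ≈ 0.56346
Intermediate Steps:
g = -352 (g = Mul(2, -176) = -352)
Function('L')(b, q) = Rational(-1, 15) (Function('L')(b, q) = Pow(Add(-13, Mul(2, -1)), -1) = Pow(Add(-13, -2), -1) = Pow(-15, -1) = Rational(-1, 15))
Function('x')(k, y) = Add(-11, k, y)
Mul(Add(-23706, Function('x')(-22, -200)), Pow(Add(Function('L')(g, -40), -42486), -1)) = Mul(Add(-23706, Add(-11, -22, -200)), Pow(Add(Rational(-1, 15), -42486), -1)) = Mul(Add(-23706, -233), Pow(Rational(-637291, 15), -1)) = Mul(-23939, Rational(-15, 637291)) = Rational(359085, 637291)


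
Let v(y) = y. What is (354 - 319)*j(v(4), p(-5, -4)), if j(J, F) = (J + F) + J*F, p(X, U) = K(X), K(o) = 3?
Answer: 665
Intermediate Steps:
p(X, U) = 3
j(J, F) = F + J + F*J (j(J, F) = (F + J) + F*J = F + J + F*J)
(354 - 319)*j(v(4), p(-5, -4)) = (354 - 319)*(3 + 4 + 3*4) = 35*(3 + 4 + 12) = 35*19 = 665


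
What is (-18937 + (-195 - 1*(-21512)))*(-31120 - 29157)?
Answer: -143459260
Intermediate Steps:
(-18937 + (-195 - 1*(-21512)))*(-31120 - 29157) = (-18937 + (-195 + 21512))*(-60277) = (-18937 + 21317)*(-60277) = 2380*(-60277) = -143459260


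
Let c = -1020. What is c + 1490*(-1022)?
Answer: -1523800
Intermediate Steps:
c + 1490*(-1022) = -1020 + 1490*(-1022) = -1020 - 1522780 = -1523800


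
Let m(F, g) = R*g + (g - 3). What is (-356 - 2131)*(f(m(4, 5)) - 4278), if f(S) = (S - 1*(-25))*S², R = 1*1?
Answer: 6739770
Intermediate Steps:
R = 1
m(F, g) = -3 + 2*g (m(F, g) = 1*g + (g - 3) = g + (-3 + g) = -3 + 2*g)
f(S) = S²*(25 + S) (f(S) = (S + 25)*S² = (25 + S)*S² = S²*(25 + S))
(-356 - 2131)*(f(m(4, 5)) - 4278) = (-356 - 2131)*((-3 + 2*5)²*(25 + (-3 + 2*5)) - 4278) = -2487*((-3 + 10)²*(25 + (-3 + 10)) - 4278) = -2487*(7²*(25 + 7) - 4278) = -2487*(49*32 - 4278) = -2487*(1568 - 4278) = -2487*(-2710) = 6739770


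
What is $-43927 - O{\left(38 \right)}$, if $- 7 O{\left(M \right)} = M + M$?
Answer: $- \frac{307413}{7} \approx -43916.0$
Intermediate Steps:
$O{\left(M \right)} = - \frac{2 M}{7}$ ($O{\left(M \right)} = - \frac{M + M}{7} = - \frac{2 M}{7}$)
$-43927 - O{\left(38 \right)} = -43927 - \left(- \frac{2}{7}\right) 38 = -43927 - - \frac{76}{7} = -43927 + \frac{76}{7} = - \frac{307413}{7}$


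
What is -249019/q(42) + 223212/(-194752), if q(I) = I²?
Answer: -3055668391/21471408 ≈ -142.31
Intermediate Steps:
-249019/q(42) + 223212/(-194752) = -249019/(42²) + 223212/(-194752) = -249019/1764 + 223212*(-1/194752) = -249019*1/1764 - 55803/48688 = -249019/1764 - 55803/48688 = -3055668391/21471408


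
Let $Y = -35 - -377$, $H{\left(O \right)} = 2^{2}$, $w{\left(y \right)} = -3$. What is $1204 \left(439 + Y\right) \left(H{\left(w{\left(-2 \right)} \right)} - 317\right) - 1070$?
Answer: $-294322482$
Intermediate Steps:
$H{\left(O \right)} = 4$
$Y = 342$ ($Y = -35 + 377 = 342$)
$1204 \left(439 + Y\right) \left(H{\left(w{\left(-2 \right)} \right)} - 317\right) - 1070 = 1204 \left(439 + 342\right) \left(4 - 317\right) - 1070 = 1204 \cdot 781 \left(-313\right) - 1070 = 1204 \left(-244453\right) - 1070 = -294321412 - 1070 = -294322482$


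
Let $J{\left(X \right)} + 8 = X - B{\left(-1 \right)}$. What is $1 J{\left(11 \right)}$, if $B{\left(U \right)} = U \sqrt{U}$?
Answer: $3 + i \approx 3.0 + 1.0 i$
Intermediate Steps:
$B{\left(U \right)} = U^{\frac{3}{2}}$
$J{\left(X \right)} = -8 + i + X$ ($J{\left(X \right)} = -8 + \left(X - \left(-1\right)^{\frac{3}{2}}\right) = -8 + \left(X - - i\right) = -8 + \left(X + i\right) = -8 + \left(i + X\right) = -8 + i + X$)
$1 J{\left(11 \right)} = 1 \left(-8 + i + 11\right) = 1 \left(3 + i\right) = 3 + i$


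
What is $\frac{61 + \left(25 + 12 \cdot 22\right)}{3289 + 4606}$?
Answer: $\frac{70}{1579} \approx 0.044332$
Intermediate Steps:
$\frac{61 + \left(25 + 12 \cdot 22\right)}{3289 + 4606} = \frac{61 + \left(25 + 264\right)}{7895} = \left(61 + 289\right) \frac{1}{7895} = 350 \cdot \frac{1}{7895} = \frac{70}{1579}$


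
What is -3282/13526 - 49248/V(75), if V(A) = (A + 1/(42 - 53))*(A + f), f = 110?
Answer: -489232563/128868965 ≈ -3.7964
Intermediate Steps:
V(A) = (110 + A)*(-1/11 + A) (V(A) = (A + 1/(42 - 53))*(A + 110) = (A + 1/(-11))*(110 + A) = (A - 1/11)*(110 + A) = (-1/11 + A)*(110 + A) = (110 + A)*(-1/11 + A))
-3282/13526 - 49248/V(75) = -3282/13526 - 49248/(-10 + 75**2 + (1209/11)*75) = -3282*1/13526 - 49248/(-10 + 5625 + 90675/11) = -1641/6763 - 49248/152440/11 = -1641/6763 - 49248*11/152440 = -1641/6763 - 67716/19055 = -489232563/128868965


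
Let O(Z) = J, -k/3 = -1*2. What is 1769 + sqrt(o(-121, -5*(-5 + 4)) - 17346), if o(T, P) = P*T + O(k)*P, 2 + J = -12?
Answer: 1769 + I*sqrt(18021) ≈ 1769.0 + 134.24*I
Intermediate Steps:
k = 6 (k = -(-3)*2 = -3*(-2) = 6)
J = -14 (J = -2 - 12 = -14)
O(Z) = -14
o(T, P) = -14*P + P*T (o(T, P) = P*T - 14*P = -14*P + P*T)
1769 + sqrt(o(-121, -5*(-5 + 4)) - 17346) = 1769 + sqrt((-5*(-5 + 4))*(-14 - 121) - 17346) = 1769 + sqrt(-5*(-1)*(-135) - 17346) = 1769 + sqrt(5*(-135) - 17346) = 1769 + sqrt(-675 - 17346) = 1769 + sqrt(-18021) = 1769 + I*sqrt(18021)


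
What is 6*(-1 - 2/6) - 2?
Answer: -10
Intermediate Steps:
6*(-1 - 2/6) - 2 = 6*(-1 - 1*⅓) - 2 = 6*(-1 - ⅓) - 2 = 6*(-4/3) - 2 = -8 - 2 = -10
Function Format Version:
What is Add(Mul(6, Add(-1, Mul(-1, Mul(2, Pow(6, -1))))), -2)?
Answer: -10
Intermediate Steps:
Add(Mul(6, Add(-1, Mul(-1, Mul(2, Pow(6, -1))))), -2) = Add(Mul(6, Add(-1, Mul(-1, Mul(2, Rational(1, 6))))), -2) = Add(Mul(6, Add(-1, Mul(-1, Rational(1, 3)))), -2) = Add(Mul(6, Add(-1, Rational(-1, 3))), -2) = Add(Mul(6, Rational(-4, 3)), -2) = Add(-8, -2) = -10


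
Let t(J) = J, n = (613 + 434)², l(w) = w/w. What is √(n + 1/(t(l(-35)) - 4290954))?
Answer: 2*√5045926117115312182/4290953 ≈ 1047.0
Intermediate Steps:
l(w) = 1
n = 1096209 (n = 1047² = 1096209)
√(n + 1/(t(l(-35)) - 4290954)) = √(1096209 + 1/(1 - 4290954)) = √(1096209 + 1/(-4290953)) = √(1096209 - 1/4290953) = √(4703781297176/4290953) = 2*√5045926117115312182/4290953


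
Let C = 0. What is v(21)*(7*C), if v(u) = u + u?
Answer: 0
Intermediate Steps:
v(u) = 2*u
v(21)*(7*C) = (2*21)*(7*0) = 42*0 = 0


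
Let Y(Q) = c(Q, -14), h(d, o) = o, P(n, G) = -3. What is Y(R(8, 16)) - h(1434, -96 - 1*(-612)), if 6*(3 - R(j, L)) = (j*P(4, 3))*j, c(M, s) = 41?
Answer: -475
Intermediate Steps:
R(j, L) = 3 + j**2/2 (R(j, L) = 3 - j*(-3)*j/6 = 3 - (-3*j)*j/6 = 3 - (-1)*j**2/2 = 3 + j**2/2)
Y(Q) = 41
Y(R(8, 16)) - h(1434, -96 - 1*(-612)) = 41 - (-96 - 1*(-612)) = 41 - (-96 + 612) = 41 - 1*516 = 41 - 516 = -475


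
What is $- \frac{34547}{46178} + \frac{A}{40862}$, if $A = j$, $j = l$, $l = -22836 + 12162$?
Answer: $- \frac{952281743}{943462718} \approx -1.0093$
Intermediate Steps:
$l = -10674$
$j = -10674$
$A = -10674$
$- \frac{34547}{46178} + \frac{A}{40862} = - \frac{34547}{46178} - \frac{10674}{40862} = \left(-34547\right) \frac{1}{46178} - \frac{5337}{20431} = - \frac{34547}{46178} - \frac{5337}{20431} = - \frac{952281743}{943462718}$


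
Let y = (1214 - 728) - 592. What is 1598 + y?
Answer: 1492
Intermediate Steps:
y = -106 (y = 486 - 592 = -106)
1598 + y = 1598 - 106 = 1492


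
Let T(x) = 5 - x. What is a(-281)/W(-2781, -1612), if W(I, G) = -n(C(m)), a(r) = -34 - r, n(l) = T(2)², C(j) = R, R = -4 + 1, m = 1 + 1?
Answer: -247/9 ≈ -27.444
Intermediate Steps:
m = 2
R = -3
C(j) = -3
n(l) = 9 (n(l) = (5 - 1*2)² = (5 - 2)² = 3² = 9)
W(I, G) = -9 (W(I, G) = -1*9 = -9)
a(-281)/W(-2781, -1612) = (-34 - 1*(-281))/(-9) = (-34 + 281)*(-⅑) = 247*(-⅑) = -247/9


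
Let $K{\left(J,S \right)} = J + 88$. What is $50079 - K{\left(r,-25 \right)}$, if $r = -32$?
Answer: $50023$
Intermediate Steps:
$K{\left(J,S \right)} = 88 + J$
$50079 - K{\left(r,-25 \right)} = 50079 - \left(88 - 32\right) = 50079 - 56 = 50023$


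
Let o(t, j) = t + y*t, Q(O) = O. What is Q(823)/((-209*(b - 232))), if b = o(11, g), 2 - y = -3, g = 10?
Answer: 823/34694 ≈ 0.023722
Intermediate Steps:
y = 5 (y = 2 - 1*(-3) = 2 + 3 = 5)
o(t, j) = 6*t (o(t, j) = t + 5*t = 6*t)
b = 66 (b = 6*11 = 66)
Q(823)/((-209*(b - 232))) = 823/((-209*(66 - 232))) = 823/((-209*(-166))) = 823/34694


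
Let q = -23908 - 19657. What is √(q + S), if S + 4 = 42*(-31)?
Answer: I*√44871 ≈ 211.83*I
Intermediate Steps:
q = -43565
S = -1306 (S = -4 + 42*(-31) = -4 - 1302 = -1306)
√(q + S) = √(-43565 - 1306) = √(-44871) = I*√44871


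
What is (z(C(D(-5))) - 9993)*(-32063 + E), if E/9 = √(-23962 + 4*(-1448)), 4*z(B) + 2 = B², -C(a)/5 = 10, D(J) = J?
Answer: 600764431/2 - 505899*I*√3306/2 ≈ 3.0038e+8 - 1.4544e+7*I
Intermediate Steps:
C(a) = -50 (C(a) = -5*10 = -50)
z(B) = -½ + B²/4
E = 27*I*√3306 (E = 9*√(-23962 + 4*(-1448)) = 9*√(-23962 - 5792) = 9*√(-29754) = 9*(3*I*√3306) = 27*I*√3306 ≈ 1552.4*I)
(z(C(D(-5))) - 9993)*(-32063 + E) = ((-½ + (¼)*(-50)²) - 9993)*(-32063 + 27*I*√3306) = ((-½ + (¼)*2500) - 9993)*(-32063 + 27*I*√3306) = ((-½ + 625) - 9993)*(-32063 + 27*I*√3306) = (1249/2 - 9993)*(-32063 + 27*I*√3306) = -18737*(-32063 + 27*I*√3306)/2 = 600764431/2 - 505899*I*√3306/2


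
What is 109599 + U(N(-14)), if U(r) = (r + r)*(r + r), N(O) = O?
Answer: 110383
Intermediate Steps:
U(r) = 4*r² (U(r) = (2*r)*(2*r) = 4*r²)
109599 + U(N(-14)) = 109599 + 4*(-14)² = 109599 + 4*196 = 109599 + 784 = 110383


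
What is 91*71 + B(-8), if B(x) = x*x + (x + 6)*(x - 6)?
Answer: 6553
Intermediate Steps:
B(x) = x**2 + (-6 + x)*(6 + x) (B(x) = x**2 + (6 + x)*(-6 + x) = x**2 + (-6 + x)*(6 + x))
91*71 + B(-8) = 91*71 + (-36 + 2*(-8)**2) = 6461 + (-36 + 2*64) = 6461 + (-36 + 128) = 6461 + 92 = 6553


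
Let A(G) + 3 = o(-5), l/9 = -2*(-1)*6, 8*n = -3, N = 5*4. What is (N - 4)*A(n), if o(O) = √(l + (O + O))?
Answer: -48 + 112*√2 ≈ 110.39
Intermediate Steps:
N = 20
n = -3/8 (n = (⅛)*(-3) = -3/8 ≈ -0.37500)
l = 108 (l = 9*(-2*(-1)*6) = 9*(2*6) = 9*12 = 108)
o(O) = √(108 + 2*O) (o(O) = √(108 + (O + O)) = √(108 + 2*O))
A(G) = -3 + 7*√2 (A(G) = -3 + √(108 + 2*(-5)) = -3 + √(108 - 10) = -3 + √98 = -3 + 7*√2)
(N - 4)*A(n) = (20 - 4)*(-3 + 7*√2) = 16*(-3 + 7*√2) = -48 + 112*√2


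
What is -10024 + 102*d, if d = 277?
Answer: 18230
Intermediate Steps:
-10024 + 102*d = -10024 + 102*277 = -10024 + 28254 = 18230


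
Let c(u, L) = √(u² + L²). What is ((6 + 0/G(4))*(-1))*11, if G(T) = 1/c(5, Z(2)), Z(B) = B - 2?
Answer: -66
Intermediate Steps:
Z(B) = -2 + B
c(u, L) = √(L² + u²)
G(T) = ⅕ (G(T) = 1/(√((-2 + 2)² + 5²)) = 1/(√(0² + 25)) = 1/(√(0 + 25)) = 1/(√25) = 1/5 = ⅕)
((6 + 0/G(4))*(-1))*11 = ((6 + 0/(⅕))*(-1))*11 = ((6 + 0*5)*(-1))*11 = ((6 + 0)*(-1))*11 = (6*(-1))*11 = -6*11 = -66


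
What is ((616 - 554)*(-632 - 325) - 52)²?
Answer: 3526696996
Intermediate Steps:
((616 - 554)*(-632 - 325) - 52)² = (62*(-957) - 52)² = (-59334 - 52)² = (-59386)² = 3526696996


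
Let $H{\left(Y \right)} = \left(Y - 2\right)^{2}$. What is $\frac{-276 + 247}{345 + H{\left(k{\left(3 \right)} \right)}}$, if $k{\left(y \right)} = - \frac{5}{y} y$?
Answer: $- \frac{29}{394} \approx -0.073604$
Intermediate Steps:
$k{\left(y \right)} = -5$
$H{\left(Y \right)} = \left(-2 + Y\right)^{2}$
$\frac{-276 + 247}{345 + H{\left(k{\left(3 \right)} \right)}} = \frac{-276 + 247}{345 + \left(-2 - 5\right)^{2}} = - \frac{29}{345 + \left(-7\right)^{2}} = - \frac{29}{345 + 49} = - \frac{29}{394}$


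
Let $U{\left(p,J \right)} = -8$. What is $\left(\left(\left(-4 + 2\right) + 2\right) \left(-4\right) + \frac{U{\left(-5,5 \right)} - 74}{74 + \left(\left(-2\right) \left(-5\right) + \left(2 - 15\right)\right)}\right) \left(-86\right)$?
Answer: $\frac{7052}{71} \approx 99.324$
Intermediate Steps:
$\left(\left(\left(-4 + 2\right) + 2\right) \left(-4\right) + \frac{U{\left(-5,5 \right)} - 74}{74 + \left(\left(-2\right) \left(-5\right) + \left(2 - 15\right)\right)}\right) \left(-86\right) = \left(\left(\left(-4 + 2\right) + 2\right) \left(-4\right) + \frac{-8 - 74}{74 + \left(\left(-2\right) \left(-5\right) + \left(2 - 15\right)\right)}\right) \left(-86\right) = \left(\left(-2 + 2\right) \left(-4\right) - \frac{82}{74 + \left(10 + \left(2 - 15\right)\right)}\right) \left(-86\right) = \left(0 \left(-4\right) - \frac{82}{74 + \left(10 - 13\right)}\right) \left(-86\right) = \left(0 - \frac{82}{74 - 3}\right) \left(-86\right) = \left(0 - \frac{82}{71}\right) \left(-86\right) = \left(- \frac{82}{71}\right) \left(-86\right) = \frac{7052}{71}$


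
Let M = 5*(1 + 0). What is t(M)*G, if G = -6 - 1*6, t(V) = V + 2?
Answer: -84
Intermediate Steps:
M = 5 (M = 5*1 = 5)
t(V) = 2 + V
G = -12 (G = -6 - 6 = -12)
t(M)*G = (2 + 5)*(-12) = 7*(-12) = -84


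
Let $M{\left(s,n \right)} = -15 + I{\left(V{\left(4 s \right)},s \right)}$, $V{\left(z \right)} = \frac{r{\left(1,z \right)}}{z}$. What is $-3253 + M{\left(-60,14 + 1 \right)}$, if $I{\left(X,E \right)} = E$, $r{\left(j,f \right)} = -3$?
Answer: $-3328$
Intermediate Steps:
$V{\left(z \right)} = - \frac{3}{z}$
$M{\left(s,n \right)} = -15 + s$
$-3253 + M{\left(-60,14 + 1 \right)} = -3253 - 75 = -3328$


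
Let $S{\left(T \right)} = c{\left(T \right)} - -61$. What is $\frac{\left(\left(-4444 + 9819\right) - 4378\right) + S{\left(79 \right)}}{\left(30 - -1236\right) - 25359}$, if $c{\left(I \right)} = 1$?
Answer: $- \frac{353}{8031} \approx -0.043955$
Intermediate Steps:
$S{\left(T \right)} = 62$ ($S{\left(T \right)} = 1 - -61 = 1 + 61 = 62$)
$\frac{\left(\left(-4444 + 9819\right) - 4378\right) + S{\left(79 \right)}}{\left(30 - -1236\right) - 25359} = \frac{\left(\left(-4444 + 9819\right) - 4378\right) + 62}{\left(30 - -1236\right) - 25359} = \frac{\left(5375 - 4378\right) + 62}{\left(30 + 1236\right) - 25359} = \frac{997 + 62}{1266 - 25359} = \frac{1059}{-24093} = 1059 \left(- \frac{1}{24093}\right) = - \frac{353}{8031}$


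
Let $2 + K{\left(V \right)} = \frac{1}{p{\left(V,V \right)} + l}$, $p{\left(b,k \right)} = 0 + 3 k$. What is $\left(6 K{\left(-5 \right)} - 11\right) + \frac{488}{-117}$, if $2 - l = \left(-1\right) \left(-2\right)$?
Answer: $- \frac{16129}{585} \approx -27.571$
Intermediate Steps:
$p{\left(b,k \right)} = 3 k$
$l = 0$ ($l = 2 - \left(-1\right) \left(-2\right) = 2 - 2 = 0$)
$K{\left(V \right)} = -2 + \frac{1}{3 V}$ ($K{\left(V \right)} = -2 + \frac{1}{3 V + 0} = -2 + \frac{1}{3 V}$)
$\left(6 K{\left(-5 \right)} - 11\right) + \frac{488}{-117} = \left(6 \left(-2 + \frac{1}{3 \left(-5\right)}\right) - 11\right) + \frac{488}{-117} = \left(6 \left(-2 + \frac{1}{3} \left(- \frac{1}{5}\right)\right) - 11\right) + 488 \left(- \frac{1}{117}\right) = \left(6 \left(-2 - \frac{1}{15}\right) - 11\right) - \frac{488}{117} = \left(6 \left(- \frac{31}{15}\right) - 11\right) - \frac{488}{117} = \left(- \frac{62}{5} - 11\right) - \frac{488}{117} = - \frac{117}{5} - \frac{488}{117} = - \frac{16129}{585}$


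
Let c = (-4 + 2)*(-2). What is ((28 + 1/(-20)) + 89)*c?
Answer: 2339/5 ≈ 467.80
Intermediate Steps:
c = 4 (c = -2*(-2) = 4)
((28 + 1/(-20)) + 89)*c = ((28 + 1/(-20)) + 89)*4 = ((28 - 1/20) + 89)*4 = (559/20 + 89)*4 = (2339/20)*4 = 2339/5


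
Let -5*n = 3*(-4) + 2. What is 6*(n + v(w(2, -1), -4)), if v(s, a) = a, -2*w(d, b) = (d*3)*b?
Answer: -12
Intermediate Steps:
w(d, b) = -3*b*d/2 (w(d, b) = -d*3*b/2 = -3*d*b/2 = -3*b*d/2)
n = 2 (n = -(3*(-4) + 2)/5 = -(-12 + 2)/5 = -1/5*(-10) = 2)
6*(n + v(w(2, -1), -4)) = 6*(2 - 4) = 6*(-2) = -12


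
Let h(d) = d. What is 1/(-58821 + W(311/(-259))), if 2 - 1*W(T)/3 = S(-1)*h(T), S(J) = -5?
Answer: -259/15237750 ≈ -1.6997e-5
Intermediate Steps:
W(T) = 6 + 15*T (W(T) = 6 - (-15)*T = 6 + 15*T)
1/(-58821 + W(311/(-259))) = 1/(-58821 + (6 + 15*(311/(-259)))) = 1/(-58821 + (6 + 15*(311*(-1/259)))) = 1/(-58821 + (6 + 15*(-311/259))) = 1/(-58821 + (6 - 4665/259)) = 1/(-58821 - 3111/259) = 1/(-15237750/259) = -259/15237750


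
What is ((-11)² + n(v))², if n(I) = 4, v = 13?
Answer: 15625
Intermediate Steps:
((-11)² + n(v))² = ((-11)² + 4)² = (121 + 4)² = 125² = 15625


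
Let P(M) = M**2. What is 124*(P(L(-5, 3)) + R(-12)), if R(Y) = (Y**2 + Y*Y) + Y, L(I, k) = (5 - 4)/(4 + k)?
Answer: 1677100/49 ≈ 34227.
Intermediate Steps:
L(I, k) = 1/(4 + k)
R(Y) = Y + 2*Y**2 (R(Y) = (Y**2 + Y**2) + Y = 2*Y**2 + Y = Y + 2*Y**2)
124*(P(L(-5, 3)) + R(-12)) = 124*((1/(4 + 3))**2 - 12*(1 + 2*(-12))) = 124*((1/7)**2 - 12*(1 - 24)) = 124*((1/7)**2 - 12*(-23)) = 124*(1/49 + 276) = 124*(13525/49) = 1677100/49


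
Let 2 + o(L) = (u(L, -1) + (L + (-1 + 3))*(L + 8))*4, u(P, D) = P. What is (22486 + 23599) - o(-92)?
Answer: 16215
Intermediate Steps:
o(L) = -2 + 4*L + 4*(2 + L)*(8 + L) (o(L) = -2 + (L + (L + (-1 + 3))*(L + 8))*4 = -2 + (L + (L + 2)*(8 + L))*4 = -2 + (L + (2 + L)*(8 + L))*4 = -2 + (4*L + 4*(2 + L)*(8 + L)) = -2 + 4*L + 4*(2 + L)*(8 + L))
(22486 + 23599) - o(-92) = (22486 + 23599) - (62 + 4*(-92)² + 44*(-92)) = 46085 - (62 + 4*8464 - 4048) = 46085 - (62 + 33856 - 4048) = 46085 - 1*29870 = 46085 - 29870 = 16215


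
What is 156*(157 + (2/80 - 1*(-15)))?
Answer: 268359/10 ≈ 26836.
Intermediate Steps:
156*(157 + (2/80 - 1*(-15))) = 156*(157 + (2*(1/80) + 15)) = 156*(157 + (1/40 + 15)) = 156*(157 + 601/40) = 156*(6881/40) = 268359/10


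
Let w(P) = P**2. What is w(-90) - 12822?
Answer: -4722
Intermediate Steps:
w(-90) - 12822 = (-90)**2 - 12822 = 8100 - 12822 = -4722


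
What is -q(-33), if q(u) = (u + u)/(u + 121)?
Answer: ¾ ≈ 0.75000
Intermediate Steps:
q(u) = 2*u/(121 + u) (q(u) = (2*u)/(121 + u) = 2*u/(121 + u))
-q(-33) = -2*(-33)/(121 - 33) = -2*(-33)/88 = -1*(-¾) = ¾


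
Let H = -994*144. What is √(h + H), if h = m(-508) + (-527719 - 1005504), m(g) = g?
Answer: I*√1676867 ≈ 1294.9*I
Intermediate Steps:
H = -143136
h = -1533731 (h = -508 + (-527719 - 1005504) = -508 - 1533223 = -1533731)
√(h + H) = √(-1533731 - 143136) = √(-1676867) = I*√1676867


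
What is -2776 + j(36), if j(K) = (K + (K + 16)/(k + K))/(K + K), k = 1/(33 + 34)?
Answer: -60275098/21717 ≈ -2775.5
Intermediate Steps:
k = 1/67 ≈ 0.014925
j(K) = (K + (16 + K)/(1/67 + K))/(2*K) (j(K) = (K + (K + 16)/(1/67 + K))/(K + K) = (K + (16 + K)/(1/67 + K))/((2*K)) = (K + (16 + K)/(1/67 + K))*(1/(2*K)) = (K + (16 + K)/(1/67 + K))/(2*K))
-2776 + j(36) = -2776 + (1/2)*(1072 + 67*36**2 + 68*36)/(36*(1 + 67*36)) = -2776 + (1/2)*(1/36)*(1072 + 67*1296 + 2448)/(1 + 2412) = -2776 + (1/2)*(1/36)*(1072 + 86832 + 2448)/2413 = -2776 + (1/2)*(1/36)*(1/2413)*90352 = -2776 + 11294/21717 = -60275098/21717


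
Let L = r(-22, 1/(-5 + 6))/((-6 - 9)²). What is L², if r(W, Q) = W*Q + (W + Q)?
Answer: 1849/50625 ≈ 0.036523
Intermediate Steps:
r(W, Q) = Q + W + Q*W (r(W, Q) = Q*W + (Q + W) = Q + W + Q*W)
L = -43/225 (L = (1/(-5 + 6) - 22 - 22/(-5 + 6))/((-6 - 9)²) = (1/1 - 22 - 22/1)/((-15)²) = (1 - 22 + 1*(-22))/225 = (1 - 22 - 22)*(1/225) = -43*1/225 = -43/225 ≈ -0.19111)
L² = (-43/225)² = 1849/50625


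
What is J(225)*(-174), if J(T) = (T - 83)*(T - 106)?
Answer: -2940252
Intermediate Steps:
J(T) = (-106 + T)*(-83 + T) (J(T) = (-83 + T)*(-106 + T) = (-106 + T)*(-83 + T))
J(225)*(-174) = (8798 + 225² - 189*225)*(-174) = (8798 + 50625 - 42525)*(-174) = 16898*(-174) = -2940252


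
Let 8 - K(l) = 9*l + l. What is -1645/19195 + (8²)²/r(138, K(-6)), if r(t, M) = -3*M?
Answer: -3947915/195789 ≈ -20.164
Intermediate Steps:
K(l) = 8 - 10*l (K(l) = 8 - (9*l + l) = 8 - 10*l)
-1645/19195 + (8²)²/r(138, K(-6)) = -1645/19195 + (8²)²/((-3*(8 - 10*(-6)))) = -1645*1/19195 + 64²/((-3*(8 + 60))) = -329/3839 + 4096/((-3*68)) = -329/3839 + 4096/(-204) = -329/3839 + 4096*(-1/204) = -329/3839 - 1024/51 = -3947915/195789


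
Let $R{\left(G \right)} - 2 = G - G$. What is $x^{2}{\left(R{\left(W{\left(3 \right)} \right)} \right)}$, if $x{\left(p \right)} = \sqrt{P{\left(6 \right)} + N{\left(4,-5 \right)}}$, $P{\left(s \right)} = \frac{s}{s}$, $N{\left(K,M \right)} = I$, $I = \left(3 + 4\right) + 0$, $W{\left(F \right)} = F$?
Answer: $8$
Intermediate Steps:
$R{\left(G \right)} = 2$ ($R{\left(G \right)} = 2 + \left(G - G\right) = 2 + 0 = 2$)
$I = 7$ ($I = 7 + 0 = 7$)
$N{\left(K,M \right)} = 7$
$P{\left(s \right)} = 1$
$x{\left(p \right)} = 2 \sqrt{2}$ ($x{\left(p \right)} = \sqrt{1 + 7} = \sqrt{8} = 2 \sqrt{2}$)
$x^{2}{\left(R{\left(W{\left(3 \right)} \right)} \right)} = \left(2 \sqrt{2}\right)^{2} = 8$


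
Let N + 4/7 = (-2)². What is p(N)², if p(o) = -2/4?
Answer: ¼ ≈ 0.25000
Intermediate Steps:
N = 24/7 (N = -4/7 + (-2)² = -4/7 + 4 = 24/7 ≈ 3.4286)
p(o) = -½ (p(o) = -2*¼ = -½)
p(N)² = (-½)² = ¼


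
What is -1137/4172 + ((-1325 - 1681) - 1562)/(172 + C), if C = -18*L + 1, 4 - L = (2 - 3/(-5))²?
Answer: -482772079/23225524 ≈ -20.786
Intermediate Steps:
L = -69/25 (L = 4 - (2 - 3/(-5))² = 4 - (2 - 3*(-⅕))² = 4 - (2 + ⅗)² = 4 - (13/5)² = 4 - 1*169/25 = 4 - 169/25 = -69/25 ≈ -2.7600)
C = 1267/25 (C = -18*(-69/25) + 1 = 1242/25 + 1 = 1267/25 ≈ 50.680)
-1137/4172 + ((-1325 - 1681) - 1562)/(172 + C) = -1137/4172 + ((-1325 - 1681) - 1562)/(172 + 1267/25) = -1137*1/4172 + (-3006 - 1562)/(5567/25) = -1137/4172 - 4568*25/5567 = -1137/4172 - 114200/5567 = -482772079/23225524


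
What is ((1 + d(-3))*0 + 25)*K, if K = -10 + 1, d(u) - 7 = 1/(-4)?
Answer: -225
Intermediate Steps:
d(u) = 27/4 (d(u) = 7 + 1/(-4) = 7 - 1/4 = 27/4)
K = -9
((1 + d(-3))*0 + 25)*K = ((1 + 27/4)*0 + 25)*(-9) = ((31/4)*0 + 25)*(-9) = (0 + 25)*(-9) = 25*(-9) = -225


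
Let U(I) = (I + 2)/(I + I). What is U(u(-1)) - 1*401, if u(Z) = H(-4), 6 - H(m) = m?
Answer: -2002/5 ≈ -400.40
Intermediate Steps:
H(m) = 6 - m
u(Z) = 10 (u(Z) = 6 - 1*(-4) = 6 + 4 = 10)
U(I) = (2 + I)/(2*I) (U(I) = (2 + I)/((2*I)) = (2 + I)*(1/(2*I)) = (2 + I)/(2*I))
U(u(-1)) - 1*401 = (½)*(2 + 10)/10 - 1*401 = (½)*(⅒)*12 - 401 = ⅗ - 401 = -2002/5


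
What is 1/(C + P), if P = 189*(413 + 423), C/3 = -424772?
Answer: -1/1116312 ≈ -8.9581e-7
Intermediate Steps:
C = -1274316 (C = 3*(-424772) = -1274316)
P = 158004 (P = 189*836 = 158004)
1/(C + P) = 1/(-1274316 + 158004) = 1/(-1116312) = -1/1116312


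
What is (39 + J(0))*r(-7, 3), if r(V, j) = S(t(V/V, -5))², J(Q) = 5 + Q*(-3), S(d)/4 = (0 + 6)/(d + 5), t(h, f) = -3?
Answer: 6336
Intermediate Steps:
S(d) = 24/(5 + d) (S(d) = 4*((0 + 6)/(d + 5)) = 4*(6/(5 + d)) = 24/(5 + d))
J(Q) = 5 - 3*Q
r(V, j) = 144 (r(V, j) = (24/(5 - 3))² = (24/2)² = (24*(½))² = 12² = 144)
(39 + J(0))*r(-7, 3) = (39 + (5 - 3*0))*144 = (39 + (5 + 0))*144 = (39 + 5)*144 = 44*144 = 6336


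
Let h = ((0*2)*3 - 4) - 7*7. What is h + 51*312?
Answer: 15859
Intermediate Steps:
h = -53 (h = (0*3 - 4) - 49 = (0 - 4) - 49 = -4 - 49 = -53)
h + 51*312 = -53 + 51*312 = -53 + 15912 = 15859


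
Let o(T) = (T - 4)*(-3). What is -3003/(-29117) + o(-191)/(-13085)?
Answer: 404742/6927199 ≈ 0.058428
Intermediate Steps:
o(T) = 12 - 3*T (o(T) = (-4 + T)*(-3) = 12 - 3*T)
-3003/(-29117) + o(-191)/(-13085) = -3003/(-29117) + (12 - 3*(-191))/(-13085) = -3003*(-1/29117) + (12 + 573)*(-1/13085) = 273/2647 + 585*(-1/13085) = 273/2647 - 117/2617 = 404742/6927199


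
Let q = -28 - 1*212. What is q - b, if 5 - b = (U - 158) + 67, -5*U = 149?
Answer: -1829/5 ≈ -365.80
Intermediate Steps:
U = -149/5 (U = -1/5*149 = -149/5 ≈ -29.800)
q = -240 (q = -28 - 212 = -240)
b = 629/5 (b = 5 - ((-149/5 - 158) + 67) = 5 - (-939/5 + 67) = 5 - 1*(-604/5) = 5 + 604/5 = 629/5 ≈ 125.80)
q - b = -240 - 1*629/5 = -240 - 629/5 = -1829/5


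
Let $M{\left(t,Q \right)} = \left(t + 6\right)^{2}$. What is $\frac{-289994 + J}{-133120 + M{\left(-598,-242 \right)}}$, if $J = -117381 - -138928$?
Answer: $- \frac{268447}{217344} \approx -1.2351$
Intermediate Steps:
$J = 21547$ ($J = -117381 + 138928 = 21547$)
$M{\left(t,Q \right)} = \left(6 + t\right)^{2}$
$\frac{-289994 + J}{-133120 + M{\left(-598,-242 \right)}} = \frac{-289994 + 21547}{-133120 + \left(6 - 598\right)^{2}} = - \frac{268447}{-133120 + \left(-592\right)^{2}} = - \frac{268447}{-133120 + 350464} = - \frac{268447}{217344}$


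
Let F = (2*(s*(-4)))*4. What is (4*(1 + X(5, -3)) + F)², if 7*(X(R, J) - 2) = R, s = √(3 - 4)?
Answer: -39360/49 - 6656*I/7 ≈ -803.27 - 950.86*I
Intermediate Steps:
s = I (s = √(-1) = I ≈ 1.0*I)
X(R, J) = 2 + R/7
F = -32*I (F = (2*(I*(-4)))*4 = (2*(-4*I))*4 = -8*I*4 = -32*I ≈ -32.0*I)
(4*(1 + X(5, -3)) + F)² = (4*(1 + (2 + (⅐)*5)) - 32*I)² = (4*(1 + (2 + 5/7)) - 32*I)² = (4*(1 + 19/7) - 32*I)² = (4*(26/7) - 32*I)² = (104/7 - 32*I)²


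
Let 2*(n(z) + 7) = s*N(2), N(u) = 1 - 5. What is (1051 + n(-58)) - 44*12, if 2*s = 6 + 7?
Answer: 503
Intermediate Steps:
N(u) = -4
s = 13/2 (s = (6 + 7)/2 = (½)*13 = 13/2 ≈ 6.5000)
n(z) = -20 (n(z) = -7 + ((13/2)*(-4))/2 = -7 + (½)*(-26) = -7 - 13 = -20)
(1051 + n(-58)) - 44*12 = (1051 - 20) - 44*12 = 1031 - 528 = 503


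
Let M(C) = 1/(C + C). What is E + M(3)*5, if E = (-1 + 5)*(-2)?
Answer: -43/6 ≈ -7.1667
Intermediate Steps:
M(C) = 1/(2*C)
E = -8 (E = 4*(-2) = -8)
E + M(3)*5 = -8 + ((1/2)/3)*5 = -8 + ((1/2)*(1/3))*5 = -8 + (1/6)*5 = -8 + 5/6 = -43/6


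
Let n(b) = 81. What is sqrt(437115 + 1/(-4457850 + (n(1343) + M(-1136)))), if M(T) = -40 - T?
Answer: sqrt(8681949380473843162)/4456673 ≈ 661.15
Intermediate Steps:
sqrt(437115 + 1/(-4457850 + (n(1343) + M(-1136)))) = sqrt(437115 + 1/(-4457850 + (81 + (-40 - 1*(-1136))))) = sqrt(437115 + 1/(-4457850 + (81 + (-40 + 1136)))) = sqrt(437115 + 1/(-4457850 + (81 + 1096))) = sqrt(437115 + 1/(-4457850 + 1177)) = sqrt(437115 + 1/(-4456673)) = sqrt(437115 - 1/4456673) = sqrt(1948078618394/4456673) = sqrt(8681949380473843162)/4456673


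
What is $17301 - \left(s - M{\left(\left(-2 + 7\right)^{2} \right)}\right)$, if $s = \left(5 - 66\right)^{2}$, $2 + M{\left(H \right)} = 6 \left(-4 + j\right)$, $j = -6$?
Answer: $13518$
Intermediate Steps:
$M{\left(H \right)} = -62$ ($M{\left(H \right)} = -2 + 6 \left(-4 - 6\right) = -2 + 6 \left(-10\right) = -2 - 60 = -62$)
$s = 3721$ ($s = \left(-61\right)^{2} = 3721$)
$17301 - \left(s - M{\left(\left(-2 + 7\right)^{2} \right)}\right) = 17301 - \left(3721 - -62\right) = 17301 - \left(3721 + 62\right) = 17301 - 3783 = 13518$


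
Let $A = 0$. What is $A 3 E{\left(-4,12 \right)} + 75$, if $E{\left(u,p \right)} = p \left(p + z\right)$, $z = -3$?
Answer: $75$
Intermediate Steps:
$E{\left(u,p \right)} = p \left(-3 + p\right)$ ($E{\left(u,p \right)} = p \left(p - 3\right) = p \left(-3 + p\right)$)
$A 3 E{\left(-4,12 \right)} + 75 = 0 \cdot 3 \cdot 12 \left(-3 + 12\right) + 75 = 0 \cdot 12 \cdot 9 + 75 = 0 \cdot 108 + 75 = 0 + 75 = 75$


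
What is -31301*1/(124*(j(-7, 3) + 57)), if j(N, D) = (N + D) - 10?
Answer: -31301/5332 ≈ -5.8704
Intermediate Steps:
j(N, D) = -10 + D + N (j(N, D) = (D + N) - 10 = -10 + D + N)
-31301*1/(124*(j(-7, 3) + 57)) = -31301*1/(124*((-10 + 3 - 7) + 57)) = -31301*1/(124*(-14 + 57)) = -31301/(124*43) = -31301/5332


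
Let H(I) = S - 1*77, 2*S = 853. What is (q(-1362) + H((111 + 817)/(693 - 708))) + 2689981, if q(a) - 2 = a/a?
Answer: 5380667/2 ≈ 2.6903e+6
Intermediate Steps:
S = 853/2 (S = (½)*853 = 853/2 ≈ 426.50)
q(a) = 3 (q(a) = 2 + a/a = 2 + 1 = 3)
H(I) = 699/2 (H(I) = 853/2 - 1*77 = 853/2 - 77 = 699/2)
(q(-1362) + H((111 + 817)/(693 - 708))) + 2689981 = (3 + 699/2) + 2689981 = 705/2 + 2689981 = 5380667/2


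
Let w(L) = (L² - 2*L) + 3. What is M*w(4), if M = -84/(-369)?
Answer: 308/123 ≈ 2.5041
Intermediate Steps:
M = 28/123 (M = -84*(-1/369) = 28/123 ≈ 0.22764)
w(L) = 3 + L² - 2*L
M*w(4) = 28*(3 + 4² - 2*4)/123 = 28*(3 + 16 - 8)/123 = (28/123)*11 = 308/123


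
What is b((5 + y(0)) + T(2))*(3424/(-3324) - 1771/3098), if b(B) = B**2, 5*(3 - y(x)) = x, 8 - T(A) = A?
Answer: -404111722/1287219 ≈ -313.94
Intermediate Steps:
T(A) = 8 - A
y(x) = 3 - x/5
b((5 + y(0)) + T(2))*(3424/(-3324) - 1771/3098) = ((5 + (3 - 1/5*0)) + (8 - 1*2))**2*(3424/(-3324) - 1771/3098) = ((5 + (3 + 0)) + (8 - 2))**2*(3424*(-1/3324) - 1771*1/3098) = ((5 + 3) + 6)**2*(-856/831 - 1771/3098) = (8 + 6)**2*(-4123589/2574438) = 14**2*(-4123589/2574438) = 196*(-4123589/2574438) = -404111722/1287219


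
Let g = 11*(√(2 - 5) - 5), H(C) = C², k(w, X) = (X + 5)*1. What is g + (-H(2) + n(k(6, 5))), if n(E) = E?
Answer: -49 + 11*I*√3 ≈ -49.0 + 19.053*I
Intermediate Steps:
k(w, X) = 5 + X (k(w, X) = (5 + X)*1 = 5 + X)
g = -55 + 11*I*√3 (g = 11*(√(-3) - 5) = 11*(I*√3 - 5) = 11*(-5 + I*√3) = -55 + 11*I*√3 ≈ -55.0 + 19.053*I)
g + (-H(2) + n(k(6, 5))) = (-55 + 11*I*√3) + (-1*2² + (5 + 5)) = (-55 + 11*I*√3) + (-1*4 + 10) = (-55 + 11*I*√3) + (-4 + 10) = (-55 + 11*I*√3) + 6 = -49 + 11*I*√3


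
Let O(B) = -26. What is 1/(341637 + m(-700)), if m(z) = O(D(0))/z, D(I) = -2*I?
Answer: 350/119572963 ≈ 2.9271e-6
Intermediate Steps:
m(z) = -26/z
1/(341637 + m(-700)) = 1/(341637 - 26/(-700)) = 1/(341637 - 26*(-1/700)) = 1/(341637 + 13/350) = 1/(119572963/350) = 350/119572963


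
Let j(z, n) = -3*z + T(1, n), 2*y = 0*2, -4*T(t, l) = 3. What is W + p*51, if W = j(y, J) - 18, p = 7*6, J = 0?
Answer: 8493/4 ≈ 2123.3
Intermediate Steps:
T(t, l) = -¾ (T(t, l) = -¼*3 = -¾)
p = 42
y = 0 (y = (0*2)/2 = (½)*0 = 0)
j(z, n) = -¾ - 3*z (j(z, n) = -3*z - ¾ = -¾ - 3*z)
W = -75/4 (W = (-¾ - 3*0) - 18 = (-¾ + 0) - 18 = -¾ - 18 = -75/4 ≈ -18.750)
W + p*51 = -75/4 + 42*51 = -75/4 + 2142 = 8493/4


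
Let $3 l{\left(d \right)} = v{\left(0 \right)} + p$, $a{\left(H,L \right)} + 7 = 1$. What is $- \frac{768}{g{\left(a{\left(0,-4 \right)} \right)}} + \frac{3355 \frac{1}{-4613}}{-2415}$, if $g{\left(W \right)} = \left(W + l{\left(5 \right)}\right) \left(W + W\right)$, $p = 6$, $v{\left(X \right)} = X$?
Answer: $- \frac{35648593}{2228079} \approx -16.0$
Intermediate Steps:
$a{\left(H,L \right)} = -6$ ($a{\left(H,L \right)} = -7 + 1 = -6$)
$l{\left(d \right)} = 2$ ($l{\left(d \right)} = \frac{0 + 6}{3} = \frac{1}{3} \cdot 6 = 2$)
$g{\left(W \right)} = 2 W \left(2 + W\right)$ ($g{\left(W \right)} = \left(W + 2\right) \left(W + W\right) = \left(2 + W\right) 2 W = 2 W \left(2 + W\right)$)
$- \frac{768}{g{\left(a{\left(0,-4 \right)} \right)}} + \frac{3355 \frac{1}{-4613}}{-2415} = - \frac{768}{2 \left(-6\right) \left(2 - 6\right)} + \frac{3355 \frac{1}{-4613}}{-2415} = - \frac{768}{2 \left(-6\right) \left(-4\right)} + 3355 \left(- \frac{1}{4613}\right) \left(- \frac{1}{2415}\right) = - \frac{768}{48} - - \frac{671}{2228079} = \left(-768\right) \frac{1}{48} + \frac{671}{2228079} = -16 + \frac{671}{2228079} = - \frac{35648593}{2228079}$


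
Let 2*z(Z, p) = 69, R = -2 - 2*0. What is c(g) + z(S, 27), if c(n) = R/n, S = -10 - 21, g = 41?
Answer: 2825/82 ≈ 34.451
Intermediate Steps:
S = -31
R = -2 (R = -2 + 0 = -2)
z(Z, p) = 69/2 (z(Z, p) = (1/2)*69 = 69/2)
c(n) = -2/n
c(g) + z(S, 27) = -2/41 + 69/2 = 2825/82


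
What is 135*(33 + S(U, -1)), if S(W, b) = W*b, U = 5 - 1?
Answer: 3915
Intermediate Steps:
U = 4
135*(33 + S(U, -1)) = 135*(33 + 4*(-1)) = 135*(33 - 4) = 135*29 = 3915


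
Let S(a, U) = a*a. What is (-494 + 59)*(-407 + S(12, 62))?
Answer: 114405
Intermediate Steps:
S(a, U) = a²
(-494 + 59)*(-407 + S(12, 62)) = (-494 + 59)*(-407 + 12²) = -435*(-407 + 144) = -435*(-263) = 114405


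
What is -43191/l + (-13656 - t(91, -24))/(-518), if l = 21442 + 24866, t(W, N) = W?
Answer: 102370523/3997924 ≈ 25.606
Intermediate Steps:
l = 46308
-43191/l + (-13656 - t(91, -24))/(-518) = -43191/46308 + (-13656 - 1*91)/(-518) = -43191*1/46308 + (-13656 - 91)*(-1/518) = -14397/15436 - 13747*(-1/518) = -14397/15436 + 13747/518 = 102370523/3997924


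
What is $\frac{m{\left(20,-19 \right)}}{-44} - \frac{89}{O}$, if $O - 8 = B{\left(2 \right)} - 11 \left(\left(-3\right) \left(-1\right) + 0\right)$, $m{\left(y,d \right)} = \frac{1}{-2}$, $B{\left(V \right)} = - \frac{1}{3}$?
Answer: $\frac{5893}{1672} \approx 3.5245$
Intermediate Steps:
$B{\left(V \right)} = - \frac{1}{3}$ ($B{\left(V \right)} = \left(-1\right) \frac{1}{3} = - \frac{1}{3}$)
$m{\left(y,d \right)} = - \frac{1}{2}$
$O = - \frac{76}{3}$ ($O = 8 - \left(\frac{1}{3} + 11 \left(\left(-3\right) \left(-1\right) + 0\right)\right) = 8 - \left(\frac{1}{3} + 11 \left(3 + 0\right)\right) = 8 - \frac{100}{3} = - \frac{76}{3} \approx -25.333$)
$\frac{m{\left(20,-19 \right)}}{-44} - \frac{89}{O} = - \frac{1}{2 \left(-44\right)} - \frac{89}{- \frac{76}{3}} = \left(- \frac{1}{2}\right) \left(- \frac{1}{44}\right) - - \frac{267}{76} = \frac{1}{88} + \frac{267}{76} = \frac{5893}{1672}$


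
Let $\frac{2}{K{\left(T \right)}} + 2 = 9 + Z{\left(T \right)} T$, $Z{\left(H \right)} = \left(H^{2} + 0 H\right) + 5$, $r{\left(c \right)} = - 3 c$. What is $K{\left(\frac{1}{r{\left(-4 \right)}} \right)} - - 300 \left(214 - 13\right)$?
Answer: $\frac{772868556}{12817} \approx 60300.0$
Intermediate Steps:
$Z{\left(H \right)} = 5 + H^{2}$ ($Z{\left(H \right)} = \left(H^{2} + 0\right) + 5 = H^{2} + 5 = 5 + H^{2}$)
$K{\left(T \right)} = \frac{2}{7 + T \left(5 + T^{2}\right)}$ ($K{\left(T \right)} = \frac{2}{-2 + \left(9 + \left(5 + T^{2}\right) T\right)} = \frac{2}{-2 + \left(9 + T \left(5 + T^{2}\right)\right)} = \frac{2}{7 + T \left(5 + T^{2}\right)}$)
$K{\left(\frac{1}{r{\left(-4 \right)}} \right)} - - 300 \left(214 - 13\right) = \frac{2}{7 + \frac{5 + \left(\frac{1}{\left(-3\right) \left(-4\right)}\right)^{2}}{\left(-3\right) \left(-4\right)}} - - 300 \left(214 - 13\right) = \frac{2}{7 + \frac{5 + \left(\frac{1}{12}\right)^{2}}{12}} - \left(-300\right) 201 = \frac{2}{7 + \frac{5 + \left(\frac{1}{12}\right)^{2}}{12}} - -60300 = \frac{2}{7 + \frac{5 + \frac{1}{144}}{12}} + 60300 = \frac{2}{7 + \frac{1}{12} \cdot \frac{721}{144}} + 60300 = \frac{2}{7 + \frac{721}{1728}} + 60300 = \frac{2}{\frac{12817}{1728}} + 60300 = 2 \cdot \frac{1728}{12817} + 60300 = \frac{3456}{12817} + 60300 = \frac{772868556}{12817}$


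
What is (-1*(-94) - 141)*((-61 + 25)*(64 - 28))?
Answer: 60912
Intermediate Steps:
(-1*(-94) - 141)*((-61 + 25)*(64 - 28)) = (94 - 141)*(-36*36) = -47*(-1296) = 60912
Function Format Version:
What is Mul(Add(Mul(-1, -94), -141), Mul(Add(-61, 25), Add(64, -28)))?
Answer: 60912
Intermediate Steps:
Mul(Add(Mul(-1, -94), -141), Mul(Add(-61, 25), Add(64, -28))) = Mul(Add(94, -141), Mul(-36, 36)) = Mul(-47, -1296) = 60912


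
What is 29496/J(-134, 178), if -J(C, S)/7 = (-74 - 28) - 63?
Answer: 9832/385 ≈ 25.538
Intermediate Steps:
J(C, S) = 1155 (J(C, S) = -7*((-74 - 28) - 63) = -7*(-102 - 63) = -7*(-165) = 1155)
29496/J(-134, 178) = 29496/1155 = 29496*(1/1155) = 9832/385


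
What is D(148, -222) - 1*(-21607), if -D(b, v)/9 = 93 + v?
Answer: 22768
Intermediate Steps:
D(b, v) = -837 - 9*v (D(b, v) = -9*(93 + v) = -837 - 9*v)
D(148, -222) - 1*(-21607) = (-837 - 9*(-222)) - 1*(-21607) = (-837 + 1998) + 21607 = 1161 + 21607 = 22768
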